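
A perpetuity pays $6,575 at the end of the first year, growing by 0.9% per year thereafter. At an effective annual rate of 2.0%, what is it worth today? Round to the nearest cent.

$597,727.27

PV = PMT / (i − g) = 6575 / (0.02 − 0.009) = 6575 / 0.011000 = 597,727.2727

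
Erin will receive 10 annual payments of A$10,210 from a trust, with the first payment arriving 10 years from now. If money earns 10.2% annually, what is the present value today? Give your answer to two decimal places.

A$25,951.37

Value one period before first payment (t=9): 10210 × [1 − (1+0.102)^(−10)] / 0.102 = 10210 × 6.092127 = 62,200.6209
PV₀ = 62,200.6209 / (1+0.102)^9 = 62,200.6209 / 2.396814 = 25,951.3748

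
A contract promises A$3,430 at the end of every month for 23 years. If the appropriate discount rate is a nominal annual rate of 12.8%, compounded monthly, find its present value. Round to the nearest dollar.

i = 0.128/12 = 0.0106667 per month; n = 23·12 = 276.
PV = PMT · [1 − (1+i)^(−n)] / i = 3430 · 88.736059 = 304,364.6824

A$304,365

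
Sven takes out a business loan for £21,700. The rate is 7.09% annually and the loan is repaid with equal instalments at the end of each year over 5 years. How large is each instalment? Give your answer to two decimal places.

£5,305.19

Annuity-PV factor = 4.090336; PMT = 21700 / 4.090336 = 5,305.1879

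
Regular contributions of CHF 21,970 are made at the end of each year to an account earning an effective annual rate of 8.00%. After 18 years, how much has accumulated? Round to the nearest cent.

CHF 822,781.85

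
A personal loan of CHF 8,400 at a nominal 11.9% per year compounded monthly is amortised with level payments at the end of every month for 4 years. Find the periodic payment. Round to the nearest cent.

CHF 220.79

i = 0.119/12 = 0.00991667 per month; n = 4·12 = 48.
PMT = 8400 / ( [1 − (1+0.00991667)^(−48)] / 0.00991667 ) = 8400 / 38.044855 = 220.7920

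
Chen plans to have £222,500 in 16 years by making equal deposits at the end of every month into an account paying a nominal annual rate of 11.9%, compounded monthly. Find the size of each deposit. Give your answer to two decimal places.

£390.52

With 12 periods per year: i = 0.00991667, n = 192.
PMT = 222500 / ( [(1+0.00991667)^192 − 1] / 0.00991667 ) = 222500 / 569.750871 = 390.5216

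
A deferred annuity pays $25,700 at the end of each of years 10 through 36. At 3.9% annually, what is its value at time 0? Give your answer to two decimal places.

PV at t=9 (ordinary 27-year annuity): 25700 × a(27|0.039) = 25700 × 16.514287 = 424,417.1786
Discount back 9 years: 424,417.1786 × (1+0.039)^(−9) = 424,417.1786 × 0.708696 = 300,782.8195

$300,782.82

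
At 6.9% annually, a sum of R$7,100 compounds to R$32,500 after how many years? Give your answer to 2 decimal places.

n = ln(32500/7100) / ln(1+0.069) = ln(4.57746) / 0.066724 = 22.7977 years

22.80 years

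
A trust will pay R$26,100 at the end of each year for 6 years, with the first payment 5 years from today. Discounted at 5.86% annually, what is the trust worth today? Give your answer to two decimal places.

R$102,648.94

Value one period before first payment (t=4): 26100 × [1 − (1+0.0586)^(−6)] / 0.0586 = 26100 × 4.939028 = 128,908.6413
Discount back 4 years: 128,908.6413 × (1+0.0586)^(−4) = 128,908.6413 × 0.796292 = 102,648.9408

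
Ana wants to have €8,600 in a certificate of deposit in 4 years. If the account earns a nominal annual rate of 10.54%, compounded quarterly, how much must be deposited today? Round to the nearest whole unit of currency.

€5,672

Periodic rate i = 0.1054/4 = 0.02635; n = 4 × 4 = 16 periods.
PV = 8,600 / (1 + 0.02635)^16 = 8,600 / 1.516100 = 5,672.4498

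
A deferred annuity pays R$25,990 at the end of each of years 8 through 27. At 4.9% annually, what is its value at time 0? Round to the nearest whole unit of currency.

PV at t=7 (ordinary 20-year annuity): 25990 × a(20|0.049) = 25990 × 12.568559 = 326,656.8411
Discount back 7 years: 326,656.8411 × (1+0.049)^(−7) = 326,656.8411 × 0.715437 = 233,702.4905

R$233,702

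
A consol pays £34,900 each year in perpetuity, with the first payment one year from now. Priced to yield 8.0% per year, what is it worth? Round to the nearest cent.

£436,250.00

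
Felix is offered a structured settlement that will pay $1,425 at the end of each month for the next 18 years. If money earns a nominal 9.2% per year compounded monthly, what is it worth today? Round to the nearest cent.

i = 0.092/12 = 0.00766667 per month; n = 18·12 = 216.
Annuity factor a(216|0.00766667) = 105.376884; PV = 1425 × 105.376884 = 150,162.0597

$150,162.06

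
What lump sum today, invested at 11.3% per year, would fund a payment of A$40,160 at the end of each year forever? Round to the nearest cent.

A$355,398.23

PV = C/r = 40160/0.113 = 355,398.2301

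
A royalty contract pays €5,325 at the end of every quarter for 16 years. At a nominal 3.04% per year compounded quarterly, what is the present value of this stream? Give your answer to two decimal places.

i = 0.0304/4 = 0.0076 per quarter; n = 16·4 = 64.
PV = 5325 × [1 − (1+0.0076)^(−64)] / 0.0076 = 5325 × 50.530585 = 269,075.3664

€269,075.37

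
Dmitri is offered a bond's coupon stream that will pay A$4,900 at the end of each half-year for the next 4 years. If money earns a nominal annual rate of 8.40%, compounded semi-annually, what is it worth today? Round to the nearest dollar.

A$32,720

i = 0.084/2 = 0.042 per half-year; n = 4·2 = 8.
PV = 4900 × [1 − (1+0.042)^(−8)] / 0.042 = 4900 × 6.677489 = 32,719.6942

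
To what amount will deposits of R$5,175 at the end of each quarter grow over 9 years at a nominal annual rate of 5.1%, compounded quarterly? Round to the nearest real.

Periodic rate i = 0.051/4 = 0.01275; n = 9 × 4 = 36 periods.
FV = PMT · [(1+i)^n − 1] / i = 5175 · 45.325943 = 234,561.7574

R$234,562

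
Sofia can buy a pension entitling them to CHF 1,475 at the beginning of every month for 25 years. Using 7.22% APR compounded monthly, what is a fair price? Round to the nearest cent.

With 12 periods per year: i = 0.00601667, n = 300.
PV = PMT · [1 − (1+i)^(−n)] / i × (1+i) = 1475 · 139.554899 = 205,843.4760
(annuity-due: payments at period start, so ×(1+i).)

CHF 205,843.48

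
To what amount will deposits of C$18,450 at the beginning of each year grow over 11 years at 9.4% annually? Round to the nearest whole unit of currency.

Accumulation factor s(11|0.094) × (1+i) = 19.628256; FV = 18450 × 19.628256 = 362,141.3145
Payments are at the start of each period, so multiply by (1+i).

C$362,141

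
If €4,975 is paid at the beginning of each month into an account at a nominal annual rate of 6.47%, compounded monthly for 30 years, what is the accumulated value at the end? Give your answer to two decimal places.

€5,500,759.07

Periodic rate i = 0.0647/12 = 0.00539167; n = 30 × 12 = 360 periods.
FV = PMT · [(1+i)^n − 1] / i × (1+i) = 4975 · 1105.680214 = 5,500,759.0663
Payments are at the start of each period, so multiply by (1+i).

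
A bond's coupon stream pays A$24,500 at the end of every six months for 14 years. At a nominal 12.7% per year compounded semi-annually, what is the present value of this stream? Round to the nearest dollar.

i = 0.127/2 = 0.0635 per half-year; n = 14·2 = 28.
PV = PMT · [1 − (1+i)^(−n)] / i = 24500 · 12.938872 = 317,002.3580

A$317,002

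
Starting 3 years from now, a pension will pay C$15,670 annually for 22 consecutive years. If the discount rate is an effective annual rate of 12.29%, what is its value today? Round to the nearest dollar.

C$93,225

PV at t=2 (ordinary 22-year annuity): 15670 × a(22|0.1229) = 15670 × 7.501447 = 117,547.6749
Discount back 2 years: 117,547.6749 × (1+0.1229)^(−2) = 117,547.6749 × 0.793082 = 93,224.8899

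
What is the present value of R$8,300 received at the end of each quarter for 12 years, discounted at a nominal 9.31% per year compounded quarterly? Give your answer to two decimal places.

R$238,422.82

Periodic rate i = 0.0931/4 = 0.023275; n = 12 × 4 = 48 periods.
PV = PMT · [1 − (1+i)^(−n)] / i = 8300 · 28.725641 = 238,422.8199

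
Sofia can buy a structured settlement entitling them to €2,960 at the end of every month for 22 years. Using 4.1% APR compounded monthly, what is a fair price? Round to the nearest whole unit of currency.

€514,276

i = 0.041/12 = 0.00341667 per month; n = 22·12 = 264.
PV = PMT · [1 − (1+i)^(−n)] / i = 2960 · 173.741962 = 514,276.2069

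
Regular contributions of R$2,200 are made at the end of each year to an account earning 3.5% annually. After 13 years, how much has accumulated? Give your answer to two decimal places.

Accumulation factor s(13|0.035) = 16.113030; FV = 2200 × 16.113030 = 35,448.6667

R$35,448.67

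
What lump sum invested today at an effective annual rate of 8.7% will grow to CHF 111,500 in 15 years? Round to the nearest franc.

CHF 31,903

Discount factor = (1+0.087)^(−15) = 0.286126; PV = 111,500 × 0.286126 = 31,903.0134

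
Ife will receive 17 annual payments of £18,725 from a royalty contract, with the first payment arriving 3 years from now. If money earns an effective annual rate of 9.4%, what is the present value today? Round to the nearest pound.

£130,303

Value one period before first payment (t=2): 18725 × [1 − (1+0.094)^(−17)] / 0.094 = 18725 × 8.328480 = 155,950.7945
PV₀ = 155,950.7945 / (1+0.094)^2 = 155,950.7945 / 1.196836 = 130,302.5598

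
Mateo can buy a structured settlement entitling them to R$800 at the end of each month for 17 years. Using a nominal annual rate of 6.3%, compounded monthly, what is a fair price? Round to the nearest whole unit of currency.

R$100,019

i = 0.063/12 = 0.00525 per month; n = 17·12 = 204.
Annuity factor a(204|0.00525) = 125.023423; PV = 800 × 125.023423 = 100,018.7384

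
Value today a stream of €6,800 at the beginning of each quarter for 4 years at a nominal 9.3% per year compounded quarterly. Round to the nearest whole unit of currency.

€92,087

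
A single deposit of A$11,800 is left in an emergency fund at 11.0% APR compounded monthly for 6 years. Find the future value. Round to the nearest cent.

i = 0.11/12 = 0.00916667 per month; n = 6·12 = 72.
11,800 × (1+0.00916667)^72 = 11,800 × 1.928984 = 22,762.0094

A$22,762.01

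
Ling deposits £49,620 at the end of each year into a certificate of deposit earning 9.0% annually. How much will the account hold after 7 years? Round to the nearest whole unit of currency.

£456,526

FV = 49620 × [(1+0.09)^7 − 1] / 0.09 = 49620 × 9.200435 = 456,525.5686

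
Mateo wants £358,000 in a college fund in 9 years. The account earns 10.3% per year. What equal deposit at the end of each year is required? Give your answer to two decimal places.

£26,032.50

PMT = 358000 / ( [(1+0.103)^9 − 1] / 0.103 ) = 358000 / 13.752039 = 26,032.5034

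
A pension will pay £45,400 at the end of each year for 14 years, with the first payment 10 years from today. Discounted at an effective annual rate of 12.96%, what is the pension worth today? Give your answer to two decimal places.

£95,743.20

Value one period before first payment (t=9): 45400 × [1 − (1+0.1296)^(−14)] / 0.1296 = 45400 × 6.315013 = 286,701.5883
PV₀ = 286,701.5883 / (1+0.1296)^9 = 286,701.5883 / 2.994485 = 95,743.2015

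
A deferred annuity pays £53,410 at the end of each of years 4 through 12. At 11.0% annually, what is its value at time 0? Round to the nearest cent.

Value one period before first payment (t=3): 53410 × [1 − (1+0.11)^(−9)] / 0.11 = 53410 × 5.537048 = 295,733.7087
Discount back 3 years: 295,733.7087 × (1+0.11)^(−3) = 295,733.7087 × 0.731191 = 216,237.9390

£216,237.94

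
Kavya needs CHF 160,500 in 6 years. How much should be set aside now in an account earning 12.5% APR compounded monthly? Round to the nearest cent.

CHF 76,109.51

i = 0.125/12 = 0.0104167 per month; n = 6·12 = 72.
PV = FV·(1+i)^(−n) = 160,500 × 0.474203 = 76,109.5139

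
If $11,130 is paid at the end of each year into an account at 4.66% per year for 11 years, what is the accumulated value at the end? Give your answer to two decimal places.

FV = PMT · [(1+i)^n − 1] / i = 11130 · 13.956985 = 155,341.2461

$155,341.25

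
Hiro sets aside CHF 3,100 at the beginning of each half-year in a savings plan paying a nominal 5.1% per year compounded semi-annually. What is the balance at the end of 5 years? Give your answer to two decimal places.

CHF 35,697.94

i = 0.051/2 = 0.0255 per half-year; n = 5·2 = 10.
FV = PMT · [(1+i)^n − 1] / i × (1+i) = 3100 · 11.515464 = 35,697.9369
(Beginning-of-period payments → annuity-due factor ×(1+i).)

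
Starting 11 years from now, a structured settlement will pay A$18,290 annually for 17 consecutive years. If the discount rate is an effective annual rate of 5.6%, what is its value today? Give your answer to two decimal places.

A$114,396.17

Value one period before first payment (t=10): 18290 × [1 − (1+0.056)^(−17)] / 0.056 = 18290 × 10.785418 = 197,265.2927
Discount back 10 years: 197,265.2927 × (1+0.056)^(−10) = 197,265.2927 × 0.579910 = 114,396.1739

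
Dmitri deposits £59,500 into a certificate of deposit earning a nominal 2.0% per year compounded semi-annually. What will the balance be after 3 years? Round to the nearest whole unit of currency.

Periodic rate i = 0.02/2 = 0.01; n = 3 × 2 = 6 periods.
59,500 × (1+0.01)^6 = 59,500 × 1.061520 = 63,160.4490

£63,160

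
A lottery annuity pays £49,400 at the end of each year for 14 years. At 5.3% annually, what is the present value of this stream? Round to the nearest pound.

PV = PMT · [1 − (1+i)^(−n)] / i = 49400 · 9.711479 = 479,747.0442

£479,747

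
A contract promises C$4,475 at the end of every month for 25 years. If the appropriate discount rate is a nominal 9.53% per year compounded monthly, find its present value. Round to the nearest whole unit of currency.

i = 0.0953/12 = 0.00794167 per month; n = 25·12 = 300.
PV = 4475 × [1 − (1+0.00794167)^(−300)] / 0.00794167 = 4475 × 114.183540 = 510,971.3431

C$510,971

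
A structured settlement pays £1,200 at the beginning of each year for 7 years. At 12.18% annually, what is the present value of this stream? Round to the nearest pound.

£6,109

Annuity factor a(7|0.1218) × (1+i) = 5.090533; PV = 1200 × 5.090533 = 6,108.6393
Payments are at the start of each period, so multiply by (1+i).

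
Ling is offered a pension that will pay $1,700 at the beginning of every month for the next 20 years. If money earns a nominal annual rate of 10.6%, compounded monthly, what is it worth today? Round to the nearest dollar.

Periodic rate i = 0.106/12 = 0.00883333; n = 20 × 12 = 240 periods.
PV = PMT · [1 − (1+i)^(−n)] / i × (1+i) = 1700 · 100.370827 = 170,630.4059
(annuity-due: payments at period start, so ×(1+i).)

$170,630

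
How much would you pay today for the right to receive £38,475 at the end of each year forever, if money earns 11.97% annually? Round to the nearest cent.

PV = C/r = 38475/0.1197 = 321,428.5714

£321,428.57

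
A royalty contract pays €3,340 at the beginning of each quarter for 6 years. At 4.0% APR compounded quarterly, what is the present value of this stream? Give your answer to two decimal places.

With 4 periods per year: i = 0.01, n = 24.
Annuity factor a(24|0.01) × (1+i) = 21.455821; PV = 3340 × 21.455821 = 71,662.4426
(Beginning-of-period payments → annuity-due factor ×(1+i).)

€71,662.44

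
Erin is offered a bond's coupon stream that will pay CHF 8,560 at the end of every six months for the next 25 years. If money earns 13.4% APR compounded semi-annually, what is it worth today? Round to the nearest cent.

CHF 122,770.30

Periodic rate i = 0.134/2 = 0.067; n = 25 × 2 = 50 periods.
PV = 8560 × [1 − (1+0.067)^(−50)] / 0.067 = 8560 × 14.342325 = 122,770.3041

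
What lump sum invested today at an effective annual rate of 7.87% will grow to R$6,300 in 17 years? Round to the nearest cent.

R$1,737.92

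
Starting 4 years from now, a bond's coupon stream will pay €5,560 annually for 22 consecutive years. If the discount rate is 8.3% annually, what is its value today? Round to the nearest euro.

€43,610

Value one period before first payment (t=3): 5560 × [1 − (1+0.083)^(−22)] / 0.083 = 5560 × 9.963242 = 55,395.6240
PV₀ = 55,395.6240 / (1+0.083)^3 = 55,395.6240 / 1.270239 = 43,610.4019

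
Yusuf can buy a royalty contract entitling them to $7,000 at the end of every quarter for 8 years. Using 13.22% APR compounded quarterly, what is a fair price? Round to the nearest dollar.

i = 0.1322/4 = 0.03305 per quarter; n = 8·4 = 32.
PV = 7000 × [1 − (1+0.03305)^(−32)] / 0.03305 = 7000 × 19.567977 = 136,975.8357

$136,976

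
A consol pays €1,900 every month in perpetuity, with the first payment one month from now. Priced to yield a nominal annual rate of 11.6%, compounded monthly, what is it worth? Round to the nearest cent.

Periodic rate i = 0.116/12 = 0.00966667.
PV = C/r = 1900/0.00966667 = 196,551.7241

€196,551.72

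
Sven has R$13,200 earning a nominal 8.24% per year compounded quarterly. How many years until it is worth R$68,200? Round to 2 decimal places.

20.13 years

Periodic rate i = 0.0824/4 = 0.0206.
n = ln(68200/13200) / ln(1+0.0206) = ln(5.16667) / 0.020391 = 80.5381 quarters
= 80.5381/4 years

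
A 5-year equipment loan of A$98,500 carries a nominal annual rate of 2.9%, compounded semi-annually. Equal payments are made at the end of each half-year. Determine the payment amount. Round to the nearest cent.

A$10,652.49

Periodic rate i = 0.029/2 = 0.0145; n = 5 × 2 = 10 periods.
PMT = 98500 / ( [1 − (1+0.0145)^(−10)] / 0.0145 ) = 98500 / 9.246661 = 10,652.4943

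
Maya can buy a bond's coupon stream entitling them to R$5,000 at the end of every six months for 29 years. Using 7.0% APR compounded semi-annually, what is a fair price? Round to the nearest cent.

R$123,432.11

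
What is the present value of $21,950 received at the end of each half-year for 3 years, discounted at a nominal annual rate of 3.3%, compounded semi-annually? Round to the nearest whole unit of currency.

$124,417

With 2 periods per year: i = 0.0165, n = 6.
PV = PMT · [1 − (1+i)^(−n)] / i = 21950 · 5.668198 = 124,416.9488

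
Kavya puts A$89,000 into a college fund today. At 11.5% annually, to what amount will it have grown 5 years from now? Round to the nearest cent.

FV = PV·(1+i)^n = 89,000 × 1.723353 = 153,378.4496

A$153,378.45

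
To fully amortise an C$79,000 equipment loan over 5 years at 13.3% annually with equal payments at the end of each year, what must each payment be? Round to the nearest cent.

C$22,625.49

PMT = 79000 / ( [1 − (1+0.133)^(−5)] / 0.133 ) = 79000 / 3.491638 = 22,625.4861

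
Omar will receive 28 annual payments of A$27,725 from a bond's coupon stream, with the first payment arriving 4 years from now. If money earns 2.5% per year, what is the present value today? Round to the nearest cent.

A$514,004.42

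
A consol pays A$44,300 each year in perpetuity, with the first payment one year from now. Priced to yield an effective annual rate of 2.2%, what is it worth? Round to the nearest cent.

PV = C/r = 44300/0.022 = 2,013,636.3636

A$2,013,636.36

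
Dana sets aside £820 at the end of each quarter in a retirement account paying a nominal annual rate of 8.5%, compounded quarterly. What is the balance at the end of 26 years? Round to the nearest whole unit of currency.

£305,120

Periodic rate i = 0.085/4 = 0.02125; n = 26 × 4 = 104 periods.
Accumulation factor s(104|0.02125) = 372.097766; FV = 820 × 372.097766 = 305,120.1679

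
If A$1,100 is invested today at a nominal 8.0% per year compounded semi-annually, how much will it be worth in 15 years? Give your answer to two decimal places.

i = 0.08/2 = 0.04 per half-year; n = 15·2 = 30.
1,100 × (1+0.04)^30 = 1,100 × 3.243398 = 3,567.7373

A$3,567.74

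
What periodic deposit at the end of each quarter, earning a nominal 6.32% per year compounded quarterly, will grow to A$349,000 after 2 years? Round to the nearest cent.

i = 0.0632/4 = 0.0158 per quarter; n = 2·4 = 8.
FV-annuity factor = 8.456659; PMT = 349000 / 8.456659 = 41,269.2508

A$41,269.25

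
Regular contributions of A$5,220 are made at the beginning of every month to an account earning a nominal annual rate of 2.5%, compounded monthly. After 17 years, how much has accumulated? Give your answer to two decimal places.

A$1,328,008.72

Periodic rate i = 0.025/12 = 0.00208333; n = 17 × 12 = 204 periods.
Accumulation factor s(204|0.00208333) × (1+i) = 254.407800; FV = 5220 × 254.407800 = 1,328,008.7175
(annuity-due: payments at period start, so ×(1+i).)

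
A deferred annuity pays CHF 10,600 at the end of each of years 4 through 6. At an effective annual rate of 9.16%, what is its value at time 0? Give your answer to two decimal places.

CHF 20,569.36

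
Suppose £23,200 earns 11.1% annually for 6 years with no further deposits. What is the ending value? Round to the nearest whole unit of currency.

23,200 × (1+0.111)^6 = 23,200 × 1.880548 = 43,628.7066

£43,629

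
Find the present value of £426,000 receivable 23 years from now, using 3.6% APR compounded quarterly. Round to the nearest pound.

£186,820

With 4 periods per year: i = 0.009, n = 92.
PV = 426,000 / (1 + 0.009)^92 = 426,000 / 2.280275 = 186,819.5430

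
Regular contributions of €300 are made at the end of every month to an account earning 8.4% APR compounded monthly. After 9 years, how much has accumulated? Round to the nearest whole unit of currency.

Periodic rate i = 0.084/12 = 0.007; n = 9 × 12 = 108 periods.
FV = PMT · [(1+i)^n − 1] / i = 300 · 160.591207 = 48,177.3620

€48,177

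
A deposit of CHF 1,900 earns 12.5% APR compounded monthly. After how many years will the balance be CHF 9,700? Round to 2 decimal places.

Periodic rate i = 0.125/12 = 0.0104167.
(1+i)^n = 9700/1900 = 5.10526, so n = ln 5.10526 / ln 1.01042 = 157.3198 months
= 157.3198/12 years

13.11 years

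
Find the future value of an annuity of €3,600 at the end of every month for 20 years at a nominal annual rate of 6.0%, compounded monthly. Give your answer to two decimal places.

€1,663,347.22

Periodic rate i = 0.06/12 = 0.005; n = 20 × 12 = 240 periods.
FV = 3600 × [(1+0.005)^240 − 1] / 0.005 = 3600 × 462.040895 = 1,663,347.2226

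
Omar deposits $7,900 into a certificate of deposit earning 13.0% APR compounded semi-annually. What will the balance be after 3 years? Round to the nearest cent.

Periodic rate i = 0.13/2 = 0.065; n = 3 × 2 = 6 periods.
FV = PV·(1+i)^n = 7,900 × 1.459142 = 11,527.2241

$11,527.22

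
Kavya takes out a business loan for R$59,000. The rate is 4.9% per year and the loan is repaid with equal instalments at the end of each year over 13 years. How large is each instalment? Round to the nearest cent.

R$6,243.13

PMT = 59000 / ( [1 − (1+0.049)^(−13)] / 0.049 ) = 59000 / 9.450383 = 6,243.1330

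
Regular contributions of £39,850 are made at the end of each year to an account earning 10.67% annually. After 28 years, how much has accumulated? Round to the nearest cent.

FV = PMT · [(1+i)^n − 1] / i = 39850 · 150.831819 = 6,010,648.0053

£6,010,648.01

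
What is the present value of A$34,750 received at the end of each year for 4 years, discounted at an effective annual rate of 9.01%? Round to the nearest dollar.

A$112,556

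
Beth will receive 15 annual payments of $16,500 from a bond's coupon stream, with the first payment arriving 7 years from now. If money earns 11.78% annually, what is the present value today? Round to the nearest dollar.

$58,294

PV at t=6 (ordinary 15-year annuity): 16500 × a(15|0.1178) = 16500 × 6.891640 = 113,712.0588
Discount back 6 years: 113,712.0588 × (1+0.1178)^(−6) = 113,712.0588 × 0.512643 = 58,293.7362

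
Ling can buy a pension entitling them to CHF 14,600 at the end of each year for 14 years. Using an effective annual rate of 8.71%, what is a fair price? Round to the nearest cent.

PV = PMT · [1 − (1+i)^(−n)] / i = 14600 · 7.914830 = 115,556.5166

CHF 115,556.52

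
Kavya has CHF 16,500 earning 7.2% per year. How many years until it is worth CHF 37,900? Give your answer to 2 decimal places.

n = ln(37900/16500) / ln(1+0.072) = ln(2.29697) / 0.069526 = 11.9608 years

11.96 years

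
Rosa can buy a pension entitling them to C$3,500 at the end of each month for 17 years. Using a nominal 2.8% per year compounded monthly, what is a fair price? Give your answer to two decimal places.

C$567,587.92

Periodic rate i = 0.028/12 = 0.00233333; n = 17 × 12 = 204 periods.
PV = 3500 × [1 − (1+0.00233333)^(−204)] / 0.00233333 = 3500 × 162.167978 = 567,587.9245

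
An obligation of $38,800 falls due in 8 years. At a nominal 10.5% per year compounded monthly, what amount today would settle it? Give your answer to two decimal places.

Periodic rate i = 0.105/12 = 0.00875; n = 8 × 12 = 96 periods.
PV = FV·(1+i)^(−n) = 38,800 × 0.433291 = 16,811.6811

$16,811.68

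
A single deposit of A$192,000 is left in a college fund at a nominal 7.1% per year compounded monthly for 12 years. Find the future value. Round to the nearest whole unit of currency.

A$448,983

With 12 periods per year: i = 0.00591667, n = 144.
FV = 192,000 × (1 + 0.00591667)^144 = 448,982.8855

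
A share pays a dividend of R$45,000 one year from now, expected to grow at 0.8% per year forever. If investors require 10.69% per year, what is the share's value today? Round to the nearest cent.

R$455,005.06

PV = PMT / (i − g) = 45000 / (0.1069 − 0.008) = 45000 / 0.098900 = 455,005.0556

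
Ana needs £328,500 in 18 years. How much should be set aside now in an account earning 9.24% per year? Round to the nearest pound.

£66,937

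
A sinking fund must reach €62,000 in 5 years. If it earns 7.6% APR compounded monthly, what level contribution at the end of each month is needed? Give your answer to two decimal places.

i = 0.076/12 = 0.00633333 per month; n = 5·12 = 60.
PMT = 62000 / ( [(1+0.00633333)^60 − 1] / 0.00633333 ) = 62000 / 72.715803 = 852.6345

€852.63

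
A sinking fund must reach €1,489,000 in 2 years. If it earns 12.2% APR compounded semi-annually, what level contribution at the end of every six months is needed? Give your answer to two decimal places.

€339,868.13

i = 0.122/2 = 0.061 per half-year; n = 2·2 = 4.
FV-annuity factor = 4.381111; PMT = 1.489e+06 / 4.381111 = 339,868.1308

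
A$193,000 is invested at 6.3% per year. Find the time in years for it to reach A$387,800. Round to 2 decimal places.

11.42 years

(1+i)^n = 387800/193000 = 2.00933, so n = ln 2.00933 / ln 1.063 = 11.4215 years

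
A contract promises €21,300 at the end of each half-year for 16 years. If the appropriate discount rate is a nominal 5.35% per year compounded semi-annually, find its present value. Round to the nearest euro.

Periodic rate i = 0.0535/2 = 0.02675; n = 16 × 2 = 32 periods.
PV = 21300 × [1 − (1+0.02675)^(−32)] / 0.02675 = 21300 × 21.320962 = 454,136.4949

€454,136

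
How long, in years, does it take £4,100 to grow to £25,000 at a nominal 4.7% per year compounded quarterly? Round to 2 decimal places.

Periodic rate i = 0.047/4 = 0.01175.
n = ln(25000/4100) / ln(1+0.01175) = ln(6.09756) / 0.011682 = 154.7651 quarters
= 154.7651/4 years

38.69 years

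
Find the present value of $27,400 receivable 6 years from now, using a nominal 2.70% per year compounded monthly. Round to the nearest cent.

$23,306.33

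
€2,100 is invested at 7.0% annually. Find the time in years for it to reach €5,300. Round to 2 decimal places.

13.68 years

n = ln(5300/2100) / ln(1+0.07) = ln(2.52381) / 0.067659 = 13.6829 years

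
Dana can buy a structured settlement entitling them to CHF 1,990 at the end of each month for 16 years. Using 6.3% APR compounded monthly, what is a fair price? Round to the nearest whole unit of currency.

With 12 periods per year: i = 0.00525, n = 192.
PV = PMT · [1 − (1+i)^(−n)] / i = 1990 · 120.778723 = 240,349.6594

CHF 240,350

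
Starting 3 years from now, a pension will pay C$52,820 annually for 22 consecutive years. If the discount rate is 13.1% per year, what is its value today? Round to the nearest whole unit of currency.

C$294,201

PV at t=2 (ordinary 22-year annuity): 52820 × a(22|0.131) = 52820 × 7.124783 = 376,331.0252
Discount back 2 years: 376,331.0252 × (1+0.131)^(−2) = 376,331.0252 × 0.781762 = 294,201.4533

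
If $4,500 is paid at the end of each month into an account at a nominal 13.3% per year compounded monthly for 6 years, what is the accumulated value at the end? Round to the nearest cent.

Periodic rate i = 0.133/12 = 0.0110833; n = 6 × 12 = 72 periods.
Accumulation factor s(72|0.0110833) = 109.296127; FV = 4500 × 109.296127 = 491,832.5715

$491,832.57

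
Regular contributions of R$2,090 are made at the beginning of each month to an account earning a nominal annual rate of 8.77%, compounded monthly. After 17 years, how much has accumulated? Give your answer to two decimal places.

With 12 periods per year: i = 0.00730833, n = 204.
FV = 2090 × [(1+0.00730833)^204 − 1] / 0.00730833 × (1+i) = 2090 × 470.976218 = 984,340.2954
Payments are at the start of each period, so multiply by (1+i).

R$984,340.30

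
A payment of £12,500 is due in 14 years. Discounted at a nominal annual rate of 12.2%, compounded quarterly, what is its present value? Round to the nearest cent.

With 4 periods per year: i = 0.0305, n = 56.
Discount factor = (1+0.0305)^(−56) = 0.185914; PV = 12,500 × 0.185914 = 2,323.9257

£2,323.93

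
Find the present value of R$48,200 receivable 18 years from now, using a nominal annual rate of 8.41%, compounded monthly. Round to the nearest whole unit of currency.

R$10,664

Periodic rate i = 0.0841/12 = 0.00700833; n = 18 × 12 = 216 periods.
Discount factor = (1+0.00700833)^(−216) = 0.221237; PV = 48,200 × 0.221237 = 10,663.6309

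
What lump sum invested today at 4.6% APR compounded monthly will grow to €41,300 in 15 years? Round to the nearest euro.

With 12 periods per year: i = 0.00383333, n = 180.
PV = 41,300 / (1 + 0.00383333)^180 = 41,300 / 1.991087 = 20,742.4356

€20,742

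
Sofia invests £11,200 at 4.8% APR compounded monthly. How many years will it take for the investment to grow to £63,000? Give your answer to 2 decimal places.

Periodic rate i = 0.048/12 = 0.004.
(1+i)^n = 63000/11200 = 5.62500, so n = ln 5.62500 / ln 1.004 = 432.6683 months
= 432.6683/12 years

36.06 years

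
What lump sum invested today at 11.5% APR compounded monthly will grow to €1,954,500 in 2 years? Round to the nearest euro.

i = 0.115/12 = 0.00958333 per month; n = 2·12 = 24.
Discount factor = (1+0.00958333)^(−24) = 0.795404; PV = 1,954,500 × 0.795404 = 1,554,617.4441

€1,554,617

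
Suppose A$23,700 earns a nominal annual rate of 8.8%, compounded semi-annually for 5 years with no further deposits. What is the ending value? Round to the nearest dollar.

i = 0.088/2 = 0.044 per half-year; n = 5·2 = 10.
23,700 × (1+0.044)^10 = 23,700 × 1.538172 = 36,454.6836

A$36,455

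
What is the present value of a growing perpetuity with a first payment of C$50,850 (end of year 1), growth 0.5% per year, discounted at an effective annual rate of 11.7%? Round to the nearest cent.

PV = PMT / (i − g) = 50850 / (0.117 − 0.005) = 50850 / 0.112000 = 454,017.8571

C$454,017.86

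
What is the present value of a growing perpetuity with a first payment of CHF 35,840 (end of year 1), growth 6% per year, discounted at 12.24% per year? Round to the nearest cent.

CHF 574,358.97

PV = PMT / (i − g) = 35840 / (0.1224 − 0.06) = 35840 / 0.062400 = 574,358.9744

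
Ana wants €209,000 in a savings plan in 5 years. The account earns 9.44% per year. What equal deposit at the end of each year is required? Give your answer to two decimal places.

€34,617.56

PMT = 209000 / ( [(1+0.0944)^5 − 1] / 0.0944 ) = 209000 / 6.037399 = 34,617.5553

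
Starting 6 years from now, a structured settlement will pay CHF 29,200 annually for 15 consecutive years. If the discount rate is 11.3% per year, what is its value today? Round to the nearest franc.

Value one period before first payment (t=5): 29200 × [1 − (1+0.113)^(−15)] / 0.113 = 29200 × 7.073348 = 206,541.7738
Discount back 5 years: 206,541.7738 × (1+0.113)^(−5) = 206,541.7738 × 0.585496 = 120,929.4509

CHF 120,929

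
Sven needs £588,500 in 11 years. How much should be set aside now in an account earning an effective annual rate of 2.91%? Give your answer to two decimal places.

£429,252.77

PV = FV·(1+i)^(−n) = 588,500 × 0.729401 = 429,252.7706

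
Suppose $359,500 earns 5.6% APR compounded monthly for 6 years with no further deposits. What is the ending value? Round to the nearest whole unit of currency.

$502,669

i = 0.056/12 = 0.00466667 per month; n = 6·12 = 72.
FV = 359,500 × (1 + 0.00466667)^72 = 502,669.3549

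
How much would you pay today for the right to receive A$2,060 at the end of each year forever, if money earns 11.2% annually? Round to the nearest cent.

A$18,392.86

PV = PMT / i = 2060 / 0.112 = 18,392.8571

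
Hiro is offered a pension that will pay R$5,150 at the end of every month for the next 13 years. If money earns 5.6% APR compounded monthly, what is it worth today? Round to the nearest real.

With 12 periods per year: i = 0.00466667, n = 156.
PV = PMT · [1 − (1+i)^(−n)] / i = 5150 · 110.637393 = 569,782.5763

R$569,783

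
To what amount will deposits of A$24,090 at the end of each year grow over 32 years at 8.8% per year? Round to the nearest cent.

FV = PMT · [(1+i)^n − 1] / i = 24090 · 157.541159 = 3,795,166.5172

A$3,795,166.52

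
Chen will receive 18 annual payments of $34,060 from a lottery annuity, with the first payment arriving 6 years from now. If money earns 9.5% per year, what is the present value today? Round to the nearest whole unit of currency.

$183,283

Value one period before first payment (t=5): 34060 × [1 − (1+0.095)^(−18)] / 0.095 = 34060 × 8.471266 = 288,531.3359
PV₀ = 288,531.3359 / (1+0.095)^5 = 288,531.3359 / 1.574239 = 183,283.0869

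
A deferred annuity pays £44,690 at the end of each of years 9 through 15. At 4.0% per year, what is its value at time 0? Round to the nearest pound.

£195,994

Value one period before first payment (t=8): 44690 × [1 − (1+0.04)^(−7)] / 0.04 = 44690 × 6.002055 = 268,231.8232
Discount back 8 years: 268,231.8232 × (1+0.04)^(−8) = 268,231.8232 × 0.730690 = 195,994.3659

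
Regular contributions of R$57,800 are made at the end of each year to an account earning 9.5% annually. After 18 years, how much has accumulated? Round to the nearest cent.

FV = 57800 × [(1+0.095)^18 − 1] / 0.095 = 57800 × 43.391283 = 2,508,016.1369

R$2,508,016.14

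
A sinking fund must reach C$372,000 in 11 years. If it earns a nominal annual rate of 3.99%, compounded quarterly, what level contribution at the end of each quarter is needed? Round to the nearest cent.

C$6,775.91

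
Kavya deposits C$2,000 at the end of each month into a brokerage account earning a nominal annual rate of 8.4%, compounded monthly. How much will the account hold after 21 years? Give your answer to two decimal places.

With 12 periods per year: i = 0.007, n = 252.
FV = PMT · [(1+i)^n − 1] / i = 2000 · 685.711588 = 1,371,423.1758

C$1,371,423.18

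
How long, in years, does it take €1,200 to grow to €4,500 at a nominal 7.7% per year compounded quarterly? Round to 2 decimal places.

Periodic rate i = 0.077/4 = 0.01925.
n = ln(4500/1200) / ln(1+0.01925) = ln(3.75000) / 0.019067 = 69.3214 quarters
= 69.3214/4 years

17.33 years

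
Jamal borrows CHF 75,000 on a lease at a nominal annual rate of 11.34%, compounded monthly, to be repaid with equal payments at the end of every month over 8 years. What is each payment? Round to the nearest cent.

CHF 1,191.93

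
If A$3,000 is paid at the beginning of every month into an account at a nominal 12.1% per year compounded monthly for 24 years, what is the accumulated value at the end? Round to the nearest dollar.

i = 0.121/12 = 0.0100833 per month; n = 24·12 = 288.
FV = 3000 × [(1+0.0100833)^288 − 1] / 0.0100833 × (1+i) = 3000 × 1701.301172 = 5,103,903.5164
(annuity-due: payments at period start, so ×(1+i).)

A$5,103,904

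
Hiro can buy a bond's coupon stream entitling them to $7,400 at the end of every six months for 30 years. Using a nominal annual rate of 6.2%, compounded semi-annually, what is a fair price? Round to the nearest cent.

$200,484.45

i = 0.062/2 = 0.031 per half-year; n = 30·2 = 60.
Annuity factor a(60|0.031) = 27.092493; PV = 7400 × 27.092493 = 200,484.4473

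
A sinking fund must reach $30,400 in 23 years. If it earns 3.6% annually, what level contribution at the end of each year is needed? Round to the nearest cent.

PMT = 30400 / ( [(1+0.036)^23 − 1] / 0.036 ) = 30400 / 34.879551 = 871.5709

$871.57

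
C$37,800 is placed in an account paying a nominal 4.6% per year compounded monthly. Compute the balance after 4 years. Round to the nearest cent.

C$45,420.22

With 12 periods per year: i = 0.00383333, n = 48.
37,800 × (1+0.00383333)^48 = 37,800 × 1.201593 = 45,420.2179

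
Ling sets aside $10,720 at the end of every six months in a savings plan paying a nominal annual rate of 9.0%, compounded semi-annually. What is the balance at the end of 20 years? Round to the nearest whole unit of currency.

i = 0.09/2 = 0.045 per half-year; n = 20·2 = 40.
FV = PMT · [(1+i)^n − 1] / i = 10720 · 107.030323 = 1,147,365.0632

$1,147,365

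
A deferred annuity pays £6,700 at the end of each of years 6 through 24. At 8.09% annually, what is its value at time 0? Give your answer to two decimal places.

£43,328.59

Value one period before first payment (t=5): 6700 × [1 − (1+0.0809)^(−19)] / 0.0809 = 6700 × 9.541734 = 63,929.6206
PV₀ = 63,929.6206 / (1+0.0809)^5 = 63,929.6206 / 1.475460 = 43,328.5887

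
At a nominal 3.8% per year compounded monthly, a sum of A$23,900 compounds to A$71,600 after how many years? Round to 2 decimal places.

28.92 years

Periodic rate i = 0.038/12 = 0.00316667.
(1+i)^n = 71600/23900 = 2.99582, so n = ln 2.99582 / ln 1.00317 = 347.0378 months
= 347.0378/12 years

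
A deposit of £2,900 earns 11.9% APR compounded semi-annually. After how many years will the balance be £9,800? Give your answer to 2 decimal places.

10.53 years

Periodic rate i = 0.119/2 = 0.0595.
n = ln(9800/2900) / ln(1+0.0595) = ln(3.37931) / 0.057797 = 21.0680 half-years
= 21.0680/2 years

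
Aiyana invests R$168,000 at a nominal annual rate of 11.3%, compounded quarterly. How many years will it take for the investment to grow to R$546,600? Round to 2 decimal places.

10.59 years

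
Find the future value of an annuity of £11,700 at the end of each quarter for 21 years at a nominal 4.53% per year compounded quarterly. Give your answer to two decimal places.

£1,627,429.15

Periodic rate i = 0.0453/4 = 0.011325; n = 21 × 4 = 84 periods.
Accumulation factor s(84|0.011325) = 139.096509; FV = 11700 × 139.096509 = 1,627,429.1519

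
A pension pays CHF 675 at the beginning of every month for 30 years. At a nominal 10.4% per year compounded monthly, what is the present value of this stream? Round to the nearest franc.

CHF 75,044

Periodic rate i = 0.104/12 = 0.00866667; n = 30 × 12 = 360 periods.
PV = 675 × [1 − (1+0.00866667)^(−360)] / 0.00866667 × (1+i) = 675 × 111.175851 = 75,043.6991
(annuity-due: payments at period start, so ×(1+i).)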